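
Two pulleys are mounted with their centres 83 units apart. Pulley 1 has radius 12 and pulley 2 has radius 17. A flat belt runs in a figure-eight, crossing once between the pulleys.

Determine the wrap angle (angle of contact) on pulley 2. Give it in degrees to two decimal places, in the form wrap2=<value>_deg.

crossed belt: β = asin((r1+r2)/C) = asin(29/83) = 20.4505°
wrap1 = wrap2 = π + 2β = 220.9009°

wrap2=220.90_deg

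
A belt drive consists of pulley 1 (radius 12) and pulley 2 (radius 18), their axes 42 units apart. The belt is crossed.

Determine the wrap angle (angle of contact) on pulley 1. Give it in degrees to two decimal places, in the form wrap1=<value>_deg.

crossed belt: β = asin((r1+r2)/C) = asin(30/42) = 45.5847°
wrap1 = wrap2 = π + 2β = 271.1694°

wrap1=271.17_deg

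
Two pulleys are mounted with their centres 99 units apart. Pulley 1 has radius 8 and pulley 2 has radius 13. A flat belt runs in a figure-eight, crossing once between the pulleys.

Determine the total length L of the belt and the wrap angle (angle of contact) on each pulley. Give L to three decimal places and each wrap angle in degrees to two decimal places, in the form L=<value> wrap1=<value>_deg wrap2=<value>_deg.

crossed belt: β = asin((r1+r2)/C) = asin(21/99) = 12.2467°
wrap1 = wrap2 = π + 2β = 204.4934°
tangent length = C·cosβ = 96.7471
L = (r1+r2)·wrap + 2·C·cosβ = 21·3.5691 + 2·96.7471 = 268.4449

L=268.445 wrap1=204.49_deg wrap2=204.49_deg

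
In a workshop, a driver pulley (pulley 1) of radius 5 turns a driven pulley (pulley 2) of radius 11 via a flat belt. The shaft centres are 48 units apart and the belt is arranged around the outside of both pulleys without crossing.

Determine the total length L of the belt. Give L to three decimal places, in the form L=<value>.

L=147.016

open belt: β = asin((r2−r1)/C) = asin(6/48) = 7.1808°
wrap1 = π − 2β = 165.6385°
wrap2 = π + 2β = 194.3615°
tangent length = C·cosβ = 47.6235
L = r1·wrap1 + r2·wrap2 + 2·C·cosβ = 5·2.8909 + 11·3.3922 + 2·47.6235 = 147.0165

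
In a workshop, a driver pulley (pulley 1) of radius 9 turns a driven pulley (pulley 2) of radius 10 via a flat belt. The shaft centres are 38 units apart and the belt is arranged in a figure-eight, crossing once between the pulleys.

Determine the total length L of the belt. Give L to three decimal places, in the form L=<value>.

crossed belt: β = asin((r1+r2)/C) = asin(19/38) = 30.0000°
wrap1 = wrap2 = π + 2β = 240.0000°
tangent length = C·cosβ = 32.9090
L = (r1+r2)·wrap + 2·C·cosβ = 19·4.1888 + 2·32.9090 = 145.4049

L=145.405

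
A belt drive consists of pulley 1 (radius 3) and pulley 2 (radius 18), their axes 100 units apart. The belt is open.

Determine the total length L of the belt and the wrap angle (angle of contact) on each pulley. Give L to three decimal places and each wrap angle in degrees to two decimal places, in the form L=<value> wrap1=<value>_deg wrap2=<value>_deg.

open belt: β = asin((r2−r1)/C) = asin(15/100) = 8.6269°
wrap1 = π − 2β = 162.7461°
wrap2 = π + 2β = 197.2539°
tangent length = C·cosβ = 98.8686
L = r1·wrap1 + r2·wrap2 + 2·C·cosβ = 3·2.8405 + 18·3.4427 + 2·98.8686 = 268.2277

L=268.228 wrap1=162.75_deg wrap2=197.25_deg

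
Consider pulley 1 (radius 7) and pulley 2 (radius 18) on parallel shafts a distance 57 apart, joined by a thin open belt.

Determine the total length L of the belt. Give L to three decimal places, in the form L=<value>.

L=194.669

open belt: β = asin((r2−r1)/C) = asin(11/57) = 11.1269°
wrap1 = π − 2β = 157.7462°
wrap2 = π + 2β = 202.2538°
tangent length = C·cosβ = 55.9285
L = r1·wrap1 + r2·wrap2 + 2·C·cosβ = 7·2.7532 + 18·3.5300 + 2·55.9285 = 194.6693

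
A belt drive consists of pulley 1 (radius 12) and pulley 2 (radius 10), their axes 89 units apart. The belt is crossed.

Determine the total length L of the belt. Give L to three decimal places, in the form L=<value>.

crossed belt: β = asin((r1+r2)/C) = asin(22/89) = 14.3114°
wrap1 = wrap2 = π + 2β = 208.6227°
tangent length = C·cosβ = 86.2380
L = (r1+r2)·wrap + 2·C·cosβ = 22·3.6412 + 2·86.2380 = 252.5815

L=252.581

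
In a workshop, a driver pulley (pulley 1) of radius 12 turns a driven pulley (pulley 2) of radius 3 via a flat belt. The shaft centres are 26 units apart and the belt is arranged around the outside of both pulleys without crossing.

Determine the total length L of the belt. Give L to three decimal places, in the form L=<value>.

L=102.272

open belt: β = asin((r2−r1)/C) = asin(-9/26) = -20.2522°
wrap1 = π − 2β = 220.5045°
wrap2 = π + 2β = 139.4955°
tangent length = C·cosβ = 24.3926
L = r1·wrap1 + r2·wrap2 + 2·C·cosβ = 12·3.8485 + 3·2.4347 + 2·24.3926 = 102.2716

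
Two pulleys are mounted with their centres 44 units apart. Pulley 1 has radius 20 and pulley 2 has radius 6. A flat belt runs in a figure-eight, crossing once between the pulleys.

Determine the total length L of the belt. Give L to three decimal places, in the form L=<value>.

crossed belt: β = asin((r1+r2)/C) = asin(26/44) = 36.2215°
wrap1 = wrap2 = π + 2β = 252.4431°
tangent length = C·cosβ = 35.4965
L = (r1+r2)·wrap + 2·C·cosβ = 26·4.4060 + 2·35.4965 = 185.5480

L=185.548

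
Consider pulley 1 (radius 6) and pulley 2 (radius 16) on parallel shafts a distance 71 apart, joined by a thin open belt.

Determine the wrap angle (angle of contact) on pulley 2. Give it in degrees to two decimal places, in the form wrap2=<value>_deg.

open belt: β = asin((r2−r1)/C) = asin(10/71) = 8.0967°
wrap1 = π − 2β = 163.8065°
wrap2 = π + 2β = 196.1935°

wrap2=196.19_deg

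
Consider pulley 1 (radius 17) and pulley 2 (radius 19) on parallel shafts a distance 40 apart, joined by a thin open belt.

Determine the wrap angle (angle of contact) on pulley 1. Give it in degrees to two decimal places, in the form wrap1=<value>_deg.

open belt: β = asin((r2−r1)/C) = asin(2/40) = 2.8660°
wrap1 = π − 2β = 174.2680°
wrap2 = π + 2β = 185.7320°

wrap1=174.27_deg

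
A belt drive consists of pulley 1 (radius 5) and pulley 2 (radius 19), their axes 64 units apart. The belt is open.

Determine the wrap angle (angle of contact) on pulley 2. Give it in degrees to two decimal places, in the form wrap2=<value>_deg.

open belt: β = asin((r2−r1)/C) = asin(14/64) = 12.6356°
wrap1 = π − 2β = 154.7287°
wrap2 = π + 2β = 205.2713°

wrap2=205.27_deg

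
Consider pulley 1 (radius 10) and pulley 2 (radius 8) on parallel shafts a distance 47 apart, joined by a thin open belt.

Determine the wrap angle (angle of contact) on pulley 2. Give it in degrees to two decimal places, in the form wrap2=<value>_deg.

open belt: β = asin((r2−r1)/C) = asin(-2/47) = -2.4389°
wrap1 = π − 2β = 184.8777°
wrap2 = π + 2β = 175.1223°

wrap2=175.12_deg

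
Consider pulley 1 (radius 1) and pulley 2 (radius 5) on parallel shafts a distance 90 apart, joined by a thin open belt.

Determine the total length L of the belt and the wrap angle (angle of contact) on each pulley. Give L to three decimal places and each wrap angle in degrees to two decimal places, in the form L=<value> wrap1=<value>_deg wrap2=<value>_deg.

L=199.027 wrap1=174.91_deg wrap2=185.09_deg

open belt: β = asin((r2−r1)/C) = asin(4/90) = 2.5473°
wrap1 = π − 2β = 174.9054°
wrap2 = π + 2β = 185.0946°
tangent length = C·cosβ = 89.9111
L = r1·wrap1 + r2·wrap2 + 2·C·cosβ = 1·3.0527 + 5·3.2305 + 2·89.9111 = 199.0274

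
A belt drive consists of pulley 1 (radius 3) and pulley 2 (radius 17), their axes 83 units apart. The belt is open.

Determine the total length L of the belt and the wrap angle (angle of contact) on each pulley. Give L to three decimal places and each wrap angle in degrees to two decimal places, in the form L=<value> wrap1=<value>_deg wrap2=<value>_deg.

L=231.199 wrap1=160.58_deg wrap2=199.42_deg

open belt: β = asin((r2−r1)/C) = asin(14/83) = 9.7108°
wrap1 = π − 2β = 160.5785°
wrap2 = π + 2β = 199.4215°
tangent length = C·cosβ = 81.8108
L = r1·wrap1 + r2·wrap2 + 2·C·cosβ = 3·2.8026 + 17·3.4806 + 2·81.8108 = 231.1989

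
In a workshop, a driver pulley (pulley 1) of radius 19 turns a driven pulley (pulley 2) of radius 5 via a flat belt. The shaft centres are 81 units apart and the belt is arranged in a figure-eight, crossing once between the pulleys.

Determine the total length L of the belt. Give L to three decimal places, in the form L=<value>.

crossed belt: β = asin((r1+r2)/C) = asin(24/81) = 17.2353°
wrap1 = wrap2 = π + 2β = 214.4706°
tangent length = C·cosβ = 77.3628
L = (r1+r2)·wrap + 2·C·cosβ = 24·3.7432 + 2·77.3628 = 244.5628

L=244.563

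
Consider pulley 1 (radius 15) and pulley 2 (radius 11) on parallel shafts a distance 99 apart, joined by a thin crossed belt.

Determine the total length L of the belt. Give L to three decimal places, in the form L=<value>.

L=286.550

crossed belt: β = asin((r1+r2)/C) = asin(26/99) = 15.2260°
wrap1 = wrap2 = π + 2β = 210.4519°
tangent length = C·cosβ = 95.5249
L = (r1+r2)·wrap + 2·C·cosβ = 26·3.6731 + 2·95.5249 = 286.5498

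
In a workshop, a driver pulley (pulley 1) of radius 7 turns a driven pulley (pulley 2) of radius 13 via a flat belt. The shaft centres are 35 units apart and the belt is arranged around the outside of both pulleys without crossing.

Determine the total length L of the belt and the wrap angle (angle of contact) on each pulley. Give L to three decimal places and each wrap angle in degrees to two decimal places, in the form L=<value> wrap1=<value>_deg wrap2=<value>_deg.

L=133.863 wrap1=160.26_deg wrap2=199.74_deg

open belt: β = asin((r2−r1)/C) = asin(6/35) = 9.8709°
wrap1 = π − 2β = 160.2582°
wrap2 = π + 2β = 199.7418°
tangent length = C·cosβ = 34.4819
L = r1·wrap1 + r2·wrap2 + 2·C·cosβ = 7·2.7970 + 13·3.4862 + 2·34.4819 = 133.8630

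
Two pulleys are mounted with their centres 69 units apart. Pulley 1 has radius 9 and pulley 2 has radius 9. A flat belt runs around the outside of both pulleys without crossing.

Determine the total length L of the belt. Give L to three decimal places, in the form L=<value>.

L=194.549

open belt: β = asin((r2−r1)/C) = asin(0/69) = 0.0000°
wrap1 = π − 2β = 180.0000°
wrap2 = π + 2β = 180.0000°
tangent length = C·cosβ = 69.0000
L = r1·wrap1 + r2·wrap2 + 2·C·cosβ = 9·3.1416 + 9·3.1416 + 2·69.0000 = 194.5487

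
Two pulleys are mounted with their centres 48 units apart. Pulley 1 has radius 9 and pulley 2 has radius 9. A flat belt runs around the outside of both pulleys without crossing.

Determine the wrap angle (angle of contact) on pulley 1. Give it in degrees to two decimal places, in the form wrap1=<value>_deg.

wrap1=180.00_deg

open belt: β = asin((r2−r1)/C) = asin(0/48) = 0.0000°
wrap1 = π − 2β = 180.0000°
wrap2 = π + 2β = 180.0000°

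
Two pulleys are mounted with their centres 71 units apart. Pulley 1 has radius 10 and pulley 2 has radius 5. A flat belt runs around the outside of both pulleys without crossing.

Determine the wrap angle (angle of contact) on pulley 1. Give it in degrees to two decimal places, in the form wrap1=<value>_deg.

open belt: β = asin((r2−r1)/C) = asin(-5/71) = -4.0383°
wrap1 = π − 2β = 188.0765°
wrap2 = π + 2β = 171.9235°

wrap1=188.08_deg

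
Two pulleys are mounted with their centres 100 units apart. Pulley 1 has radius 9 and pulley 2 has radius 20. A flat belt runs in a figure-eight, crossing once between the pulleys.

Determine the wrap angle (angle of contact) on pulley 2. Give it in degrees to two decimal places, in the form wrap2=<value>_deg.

crossed belt: β = asin((r1+r2)/C) = asin(29/100) = 16.8580°
wrap1 = wrap2 = π + 2β = 213.7159°

wrap2=213.72_deg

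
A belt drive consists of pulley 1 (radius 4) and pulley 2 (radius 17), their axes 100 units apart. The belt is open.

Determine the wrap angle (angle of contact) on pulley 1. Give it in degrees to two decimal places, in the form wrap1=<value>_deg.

open belt: β = asin((r2−r1)/C) = asin(13/100) = 7.4696°
wrap1 = π − 2β = 165.0608°
wrap2 = π + 2β = 194.9392°

wrap1=165.06_deg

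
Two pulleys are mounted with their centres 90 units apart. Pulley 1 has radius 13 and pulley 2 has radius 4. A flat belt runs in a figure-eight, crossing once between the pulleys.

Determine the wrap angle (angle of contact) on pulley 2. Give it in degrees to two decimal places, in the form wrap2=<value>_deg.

crossed belt: β = asin((r1+r2)/C) = asin(17/90) = 10.8879°
wrap1 = wrap2 = π + 2β = 201.7759°

wrap2=201.78_deg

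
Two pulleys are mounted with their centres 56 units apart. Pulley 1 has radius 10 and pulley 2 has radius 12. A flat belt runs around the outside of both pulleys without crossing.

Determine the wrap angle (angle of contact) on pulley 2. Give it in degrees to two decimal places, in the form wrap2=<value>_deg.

wrap2=184.09_deg

open belt: β = asin((r2−r1)/C) = asin(2/56) = 2.0467°
wrap1 = π − 2β = 175.9066°
wrap2 = π + 2β = 184.0934°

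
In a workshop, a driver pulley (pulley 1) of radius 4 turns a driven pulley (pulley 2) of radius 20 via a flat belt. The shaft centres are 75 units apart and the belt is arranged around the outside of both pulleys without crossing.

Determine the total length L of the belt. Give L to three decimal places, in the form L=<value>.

open belt: β = asin((r2−r1)/C) = asin(16/75) = 12.3178°
wrap1 = π − 2β = 155.3645°
wrap2 = π + 2β = 204.6355°
tangent length = C·cosβ = 73.2735
L = r1·wrap1 + r2·wrap2 + 2·C·cosβ = 4·2.7116 + 20·3.5716 + 2·73.2735 = 228.8247

L=228.825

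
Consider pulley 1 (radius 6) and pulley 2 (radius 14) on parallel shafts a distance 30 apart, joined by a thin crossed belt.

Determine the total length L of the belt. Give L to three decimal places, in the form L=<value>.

L=136.742

crossed belt: β = asin((r1+r2)/C) = asin(20/30) = 41.8103°
wrap1 = wrap2 = π + 2β = 263.6206°
tangent length = C·cosβ = 22.3607
L = (r1+r2)·wrap + 2·C·cosβ = 20·4.6010 + 2·22.3607 = 136.7423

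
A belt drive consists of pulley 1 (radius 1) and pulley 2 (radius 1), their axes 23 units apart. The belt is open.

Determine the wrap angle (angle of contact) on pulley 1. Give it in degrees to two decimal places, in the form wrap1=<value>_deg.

wrap1=180.00_deg

open belt: β = asin((r2−r1)/C) = asin(0/23) = 0.0000°
wrap1 = π − 2β = 180.0000°
wrap2 = π + 2β = 180.0000°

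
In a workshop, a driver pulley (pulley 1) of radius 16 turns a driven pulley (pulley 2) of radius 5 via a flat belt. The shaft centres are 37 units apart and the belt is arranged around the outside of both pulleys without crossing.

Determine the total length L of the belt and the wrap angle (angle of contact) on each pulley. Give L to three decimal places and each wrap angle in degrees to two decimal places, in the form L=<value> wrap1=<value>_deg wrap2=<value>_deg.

open belt: β = asin((r2−r1)/C) = asin(-11/37) = -17.2953°
wrap1 = π − 2β = 214.5907°
wrap2 = π + 2β = 145.4093°
tangent length = C·cosβ = 35.3270
L = r1·wrap1 + r2·wrap2 + 2·C·cosβ = 16·3.7453 + 5·2.5379 + 2·35.3270 = 143.2685

L=143.268 wrap1=214.59_deg wrap2=145.41_deg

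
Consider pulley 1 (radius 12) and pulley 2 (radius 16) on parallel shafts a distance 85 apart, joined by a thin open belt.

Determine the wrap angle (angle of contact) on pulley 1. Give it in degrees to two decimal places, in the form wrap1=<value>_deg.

open belt: β = asin((r2−r1)/C) = asin(4/85) = 2.6973°
wrap1 = π − 2β = 174.6055°
wrap2 = π + 2β = 185.3945°

wrap1=174.61_deg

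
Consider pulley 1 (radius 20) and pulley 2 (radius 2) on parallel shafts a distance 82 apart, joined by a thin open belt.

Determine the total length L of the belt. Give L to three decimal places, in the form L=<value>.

open belt: β = asin((r2−r1)/C) = asin(-18/82) = -12.6804°
wrap1 = π − 2β = 205.3608°
wrap2 = π + 2β = 154.6392°
tangent length = C·cosβ = 80.0000
L = r1·wrap1 + r2·wrap2 + 2·C·cosβ = 20·3.5842 + 2·2.6990 + 2·80.0000 = 237.0824

L=237.082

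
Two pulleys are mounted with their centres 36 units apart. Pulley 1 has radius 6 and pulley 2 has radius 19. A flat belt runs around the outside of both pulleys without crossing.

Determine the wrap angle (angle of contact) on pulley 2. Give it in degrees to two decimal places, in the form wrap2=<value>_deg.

wrap2=222.34_deg

open belt: β = asin((r2−r1)/C) = asin(13/36) = 21.1684°
wrap1 = π − 2β = 137.6631°
wrap2 = π + 2β = 222.3369°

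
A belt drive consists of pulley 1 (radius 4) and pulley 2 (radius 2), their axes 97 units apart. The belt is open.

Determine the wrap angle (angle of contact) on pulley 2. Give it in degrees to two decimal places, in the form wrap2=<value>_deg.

open belt: β = asin((r2−r1)/C) = asin(-2/97) = -1.1814°
wrap1 = π − 2β = 182.3629°
wrap2 = π + 2β = 177.6371°

wrap2=177.64_deg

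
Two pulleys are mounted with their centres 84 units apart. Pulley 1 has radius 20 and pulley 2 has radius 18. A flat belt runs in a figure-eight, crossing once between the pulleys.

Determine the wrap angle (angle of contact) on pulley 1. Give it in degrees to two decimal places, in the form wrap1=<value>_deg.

crossed belt: β = asin((r1+r2)/C) = asin(38/84) = 26.8965°
wrap1 = wrap2 = π + 2β = 233.7931°

wrap1=233.79_deg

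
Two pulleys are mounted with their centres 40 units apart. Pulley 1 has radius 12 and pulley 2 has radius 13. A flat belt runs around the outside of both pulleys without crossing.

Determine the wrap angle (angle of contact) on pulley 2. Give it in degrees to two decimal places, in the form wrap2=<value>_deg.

open belt: β = asin((r2−r1)/C) = asin(1/40) = 1.4325°
wrap1 = π − 2β = 177.1349°
wrap2 = π + 2β = 182.8651°

wrap2=182.87_deg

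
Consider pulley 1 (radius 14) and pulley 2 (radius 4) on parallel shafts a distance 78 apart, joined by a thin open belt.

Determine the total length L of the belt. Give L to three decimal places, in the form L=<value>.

open belt: β = asin((r2−r1)/C) = asin(-10/78) = -7.3659°
wrap1 = π − 2β = 194.7318°
wrap2 = π + 2β = 165.2682°
tangent length = C·cosβ = 77.3563
L = r1·wrap1 + r2·wrap2 + 2·C·cosβ = 14·3.3987 + 4·2.8845 + 2·77.3563 = 213.8325

L=213.832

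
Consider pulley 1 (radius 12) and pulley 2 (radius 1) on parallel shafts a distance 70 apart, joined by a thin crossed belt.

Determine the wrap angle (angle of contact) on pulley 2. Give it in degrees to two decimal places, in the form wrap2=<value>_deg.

wrap2=201.41_deg

crossed belt: β = asin((r1+r2)/C) = asin(13/70) = 10.7028°
wrap1 = wrap2 = π + 2β = 201.4056°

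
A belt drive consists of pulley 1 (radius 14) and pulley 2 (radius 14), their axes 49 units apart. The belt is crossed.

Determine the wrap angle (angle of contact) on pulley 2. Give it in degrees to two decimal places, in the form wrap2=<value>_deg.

crossed belt: β = asin((r1+r2)/C) = asin(28/49) = 34.8499°
wrap1 = wrap2 = π + 2β = 249.6998°

wrap2=249.70_deg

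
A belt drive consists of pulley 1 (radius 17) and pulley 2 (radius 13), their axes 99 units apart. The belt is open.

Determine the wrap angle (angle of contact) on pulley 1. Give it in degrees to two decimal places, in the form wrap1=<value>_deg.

open belt: β = asin((r2−r1)/C) = asin(-4/99) = -2.3156°
wrap1 = π − 2β = 184.6312°
wrap2 = π + 2β = 175.3688°

wrap1=184.63_deg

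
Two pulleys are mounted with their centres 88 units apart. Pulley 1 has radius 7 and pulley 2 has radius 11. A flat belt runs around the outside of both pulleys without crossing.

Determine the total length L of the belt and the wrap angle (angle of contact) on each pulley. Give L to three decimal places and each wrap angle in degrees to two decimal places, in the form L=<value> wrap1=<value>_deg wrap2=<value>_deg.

open belt: β = asin((r2−r1)/C) = asin(4/88) = 2.6053°
wrap1 = π − 2β = 174.7895°
wrap2 = π + 2β = 185.2105°
tangent length = C·cosβ = 87.9090
L = r1·wrap1 + r2·wrap2 + 2·C·cosβ = 7·3.0507 + 11·3.2325 + 2·87.9090 = 232.7305

L=232.731 wrap1=174.79_deg wrap2=185.21_deg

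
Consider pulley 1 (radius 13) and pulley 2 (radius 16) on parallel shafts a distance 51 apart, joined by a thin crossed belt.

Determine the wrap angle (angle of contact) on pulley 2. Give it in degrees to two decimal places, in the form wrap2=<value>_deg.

wrap2=249.31_deg

crossed belt: β = asin((r1+r2)/C) = asin(29/51) = 34.6546°
wrap1 = wrap2 = π + 2β = 249.3091°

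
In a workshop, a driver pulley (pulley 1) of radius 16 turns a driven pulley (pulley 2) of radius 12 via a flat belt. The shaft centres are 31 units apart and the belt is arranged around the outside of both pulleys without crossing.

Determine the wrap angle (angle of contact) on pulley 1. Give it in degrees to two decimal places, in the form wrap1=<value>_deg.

wrap1=194.83_deg

open belt: β = asin((r2−r1)/C) = asin(-4/31) = -7.4137°
wrap1 = π − 2β = 194.8273°
wrap2 = π + 2β = 165.1727°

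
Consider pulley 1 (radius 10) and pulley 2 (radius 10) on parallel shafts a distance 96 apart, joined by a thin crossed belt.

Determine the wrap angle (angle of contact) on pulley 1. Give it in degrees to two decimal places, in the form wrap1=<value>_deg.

crossed belt: β = asin((r1+r2)/C) = asin(20/96) = 12.0247°
wrap1 = wrap2 = π + 2β = 204.0494°

wrap1=204.05_deg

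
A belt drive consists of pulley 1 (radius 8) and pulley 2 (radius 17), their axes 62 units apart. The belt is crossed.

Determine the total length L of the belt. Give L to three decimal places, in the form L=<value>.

crossed belt: β = asin((r1+r2)/C) = asin(25/62) = 23.7800°
wrap1 = wrap2 = π + 2β = 227.5600°
tangent length = C·cosβ = 56.7362
L = (r1+r2)·wrap + 2·C·cosβ = 25·3.9717 + 2·56.7362 = 212.7642

L=212.764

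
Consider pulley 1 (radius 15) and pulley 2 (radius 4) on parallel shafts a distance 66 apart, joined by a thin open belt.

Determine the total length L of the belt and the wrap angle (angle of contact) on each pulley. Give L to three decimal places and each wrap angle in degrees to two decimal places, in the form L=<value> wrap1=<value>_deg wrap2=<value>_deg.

open belt: β = asin((r2−r1)/C) = asin(-11/66) = -9.5941°
wrap1 = π − 2β = 199.1881°
wrap2 = π + 2β = 160.8119°
tangent length = C·cosβ = 65.0769
L = r1·wrap1 + r2·wrap2 + 2·C·cosβ = 15·3.4765 + 4·2.8067 + 2·65.0769 = 193.5279

L=193.528 wrap1=199.19_deg wrap2=160.81_deg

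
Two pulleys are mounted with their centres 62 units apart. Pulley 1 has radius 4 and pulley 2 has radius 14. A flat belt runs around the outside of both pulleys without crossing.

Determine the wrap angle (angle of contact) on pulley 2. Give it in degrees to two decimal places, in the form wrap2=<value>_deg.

wrap2=198.56_deg

open belt: β = asin((r2−r1)/C) = asin(10/62) = 9.2818°
wrap1 = π − 2β = 161.4364°
wrap2 = π + 2β = 198.5636°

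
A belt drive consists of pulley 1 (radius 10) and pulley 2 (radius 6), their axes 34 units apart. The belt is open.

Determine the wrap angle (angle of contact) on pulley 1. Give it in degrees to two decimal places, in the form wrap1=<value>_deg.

open belt: β = asin((r2−r1)/C) = asin(-4/34) = -6.7563°
wrap1 = π − 2β = 193.5127°
wrap2 = π + 2β = 166.4873°

wrap1=193.51_deg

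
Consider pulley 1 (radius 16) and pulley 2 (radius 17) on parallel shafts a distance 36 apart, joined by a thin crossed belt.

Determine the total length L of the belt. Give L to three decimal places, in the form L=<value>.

L=208.985

crossed belt: β = asin((r1+r2)/C) = asin(33/36) = 66.4435°
wrap1 = wrap2 = π + 2β = 312.8871°
tangent length = C·cosβ = 14.3875
L = (r1+r2)·wrap + 2·C·cosβ = 33·5.4609 + 2·14.3875 = 208.9850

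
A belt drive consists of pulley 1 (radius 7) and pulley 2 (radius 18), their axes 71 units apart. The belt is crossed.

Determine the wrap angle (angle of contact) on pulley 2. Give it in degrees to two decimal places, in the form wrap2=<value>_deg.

wrap2=221.23_deg

crossed belt: β = asin((r1+r2)/C) = asin(25/71) = 20.6166°
wrap1 = wrap2 = π + 2β = 221.2332°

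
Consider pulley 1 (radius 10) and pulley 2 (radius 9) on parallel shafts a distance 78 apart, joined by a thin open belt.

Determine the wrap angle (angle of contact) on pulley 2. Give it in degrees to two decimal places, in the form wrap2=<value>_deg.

open belt: β = asin((r2−r1)/C) = asin(-1/78) = -0.7346°
wrap1 = π − 2β = 181.4692°
wrap2 = π + 2β = 178.5308°

wrap2=178.53_deg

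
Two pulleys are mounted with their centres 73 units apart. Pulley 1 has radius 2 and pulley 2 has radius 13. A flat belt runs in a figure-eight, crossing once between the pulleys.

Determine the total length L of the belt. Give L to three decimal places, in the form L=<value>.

L=196.217

crossed belt: β = asin((r1+r2)/C) = asin(15/73) = 11.8576°
wrap1 = wrap2 = π + 2β = 203.7151°
tangent length = C·cosβ = 71.4423
L = (r1+r2)·wrap + 2·C·cosβ = 15·3.5555 + 2·71.4423 = 196.2171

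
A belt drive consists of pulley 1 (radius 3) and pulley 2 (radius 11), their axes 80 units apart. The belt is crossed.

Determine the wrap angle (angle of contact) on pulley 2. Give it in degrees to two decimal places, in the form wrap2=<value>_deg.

wrap2=200.16_deg

crossed belt: β = asin((r1+r2)/C) = asin(14/80) = 10.0787°
wrap1 = wrap2 = π + 2β = 200.1573°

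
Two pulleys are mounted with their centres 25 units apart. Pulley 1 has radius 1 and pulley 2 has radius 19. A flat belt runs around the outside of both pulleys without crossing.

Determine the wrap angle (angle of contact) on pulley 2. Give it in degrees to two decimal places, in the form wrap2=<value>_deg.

wrap2=272.11_deg

open belt: β = asin((r2−r1)/C) = asin(18/25) = 46.0545°
wrap1 = π − 2β = 87.8910°
wrap2 = π + 2β = 272.1090°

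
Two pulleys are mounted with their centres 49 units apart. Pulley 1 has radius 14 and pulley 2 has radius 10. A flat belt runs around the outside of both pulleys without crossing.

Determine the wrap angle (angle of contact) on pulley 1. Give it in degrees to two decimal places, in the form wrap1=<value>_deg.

open belt: β = asin((r2−r1)/C) = asin(-4/49) = -4.6824°
wrap1 = π − 2β = 189.3648°
wrap2 = π + 2β = 170.6352°

wrap1=189.36_deg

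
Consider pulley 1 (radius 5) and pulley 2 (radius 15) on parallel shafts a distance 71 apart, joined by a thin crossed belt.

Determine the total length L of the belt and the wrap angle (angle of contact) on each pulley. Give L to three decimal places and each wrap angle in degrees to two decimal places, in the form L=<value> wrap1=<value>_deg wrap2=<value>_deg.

crossed belt: β = asin((r1+r2)/C) = asin(20/71) = 16.3611°
wrap1 = wrap2 = π + 2β = 212.7222°
tangent length = C·cosβ = 68.1249
L = (r1+r2)·wrap + 2·C·cosβ = 20·3.7127 + 2·68.1249 = 210.5038

L=210.504 wrap1=212.72_deg wrap2=212.72_deg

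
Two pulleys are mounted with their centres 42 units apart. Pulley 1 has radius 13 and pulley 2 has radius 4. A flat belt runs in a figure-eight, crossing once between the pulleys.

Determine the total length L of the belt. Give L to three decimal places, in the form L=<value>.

crossed belt: β = asin((r1+r2)/C) = asin(17/42) = 23.8762°
wrap1 = wrap2 = π + 2β = 227.7524°
tangent length = C·cosβ = 38.4057
L = (r1+r2)·wrap + 2·C·cosβ = 17·3.9750 + 2·38.4057 = 144.3870

L=144.387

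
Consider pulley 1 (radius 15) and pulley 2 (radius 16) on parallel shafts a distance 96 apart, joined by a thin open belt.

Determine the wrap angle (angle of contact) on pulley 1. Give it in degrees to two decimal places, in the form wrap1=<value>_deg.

open belt: β = asin((r2−r1)/C) = asin(1/96) = 0.5968°
wrap1 = π − 2β = 178.8063°
wrap2 = π + 2β = 181.1937°

wrap1=178.81_deg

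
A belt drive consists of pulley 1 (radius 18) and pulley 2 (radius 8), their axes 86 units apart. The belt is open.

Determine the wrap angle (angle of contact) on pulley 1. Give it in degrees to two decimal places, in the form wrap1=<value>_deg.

wrap1=193.35_deg

open belt: β = asin((r2−r1)/C) = asin(-10/86) = -6.6774°
wrap1 = π − 2β = 193.3548°
wrap2 = π + 2β = 166.6452°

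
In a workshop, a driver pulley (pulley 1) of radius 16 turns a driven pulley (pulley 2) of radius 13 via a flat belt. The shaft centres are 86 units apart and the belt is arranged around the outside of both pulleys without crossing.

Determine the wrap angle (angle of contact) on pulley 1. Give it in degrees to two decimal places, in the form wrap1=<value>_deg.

open belt: β = asin((r2−r1)/C) = asin(-3/86) = -1.9991°
wrap1 = π − 2β = 183.9982°
wrap2 = π + 2β = 176.0018°

wrap1=184.00_deg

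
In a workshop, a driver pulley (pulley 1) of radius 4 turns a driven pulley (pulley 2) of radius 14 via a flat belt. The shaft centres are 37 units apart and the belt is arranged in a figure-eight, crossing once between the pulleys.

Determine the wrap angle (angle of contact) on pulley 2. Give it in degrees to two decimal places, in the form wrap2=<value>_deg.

crossed belt: β = asin((r1+r2)/C) = asin(18/37) = 29.1099°
wrap1 = wrap2 = π + 2β = 238.2198°

wrap2=238.22_deg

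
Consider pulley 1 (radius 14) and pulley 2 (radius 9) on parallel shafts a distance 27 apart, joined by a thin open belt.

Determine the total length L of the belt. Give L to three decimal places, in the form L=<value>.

L=127.185

open belt: β = asin((r2−r1)/C) = asin(-5/27) = -10.6719°
wrap1 = π − 2β = 201.3439°
wrap2 = π + 2β = 158.6561°
tangent length = C·cosβ = 26.5330
L = r1·wrap1 + r2·wrap2 + 2·C·cosβ = 14·3.5141 + 9·2.7691 + 2·26.5330 = 127.1852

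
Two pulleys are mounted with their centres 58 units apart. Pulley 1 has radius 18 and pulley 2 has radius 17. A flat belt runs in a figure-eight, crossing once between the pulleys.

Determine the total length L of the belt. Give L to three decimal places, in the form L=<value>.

crossed belt: β = asin((r1+r2)/C) = asin(35/58) = 37.1173°
wrap1 = wrap2 = π + 2β = 254.2345°
tangent length = C·cosβ = 46.2493
L = (r1+r2)·wrap + 2·C·cosβ = 35·4.4372 + 2·46.2493 = 247.8017

L=247.802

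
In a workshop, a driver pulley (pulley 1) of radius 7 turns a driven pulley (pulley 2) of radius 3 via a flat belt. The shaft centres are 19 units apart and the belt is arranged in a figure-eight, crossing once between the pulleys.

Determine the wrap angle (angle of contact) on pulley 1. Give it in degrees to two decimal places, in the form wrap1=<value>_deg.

wrap1=243.51_deg

crossed belt: β = asin((r1+r2)/C) = asin(10/19) = 31.7569°
wrap1 = wrap2 = π + 2β = 243.5137°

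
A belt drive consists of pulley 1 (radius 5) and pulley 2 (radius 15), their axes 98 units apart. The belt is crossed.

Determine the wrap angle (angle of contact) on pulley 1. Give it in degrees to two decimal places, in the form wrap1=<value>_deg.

wrap1=203.55_deg

crossed belt: β = asin((r1+r2)/C) = asin(20/98) = 11.7757°
wrap1 = wrap2 = π + 2β = 203.5515°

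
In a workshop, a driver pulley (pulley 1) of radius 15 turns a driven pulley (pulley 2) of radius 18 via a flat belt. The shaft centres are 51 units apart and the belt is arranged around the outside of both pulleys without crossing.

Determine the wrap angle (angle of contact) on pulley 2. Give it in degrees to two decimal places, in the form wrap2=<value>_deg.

wrap2=186.74_deg

open belt: β = asin((r2−r1)/C) = asin(3/51) = 3.3723°
wrap1 = π − 2β = 173.2554°
wrap2 = π + 2β = 186.7446°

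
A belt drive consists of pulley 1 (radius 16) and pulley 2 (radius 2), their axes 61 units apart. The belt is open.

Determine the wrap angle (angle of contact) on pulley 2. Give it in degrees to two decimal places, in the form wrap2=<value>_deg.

open belt: β = asin((r2−r1)/C) = asin(-14/61) = -13.2681°
wrap1 = π − 2β = 206.5362°
wrap2 = π + 2β = 153.4638°

wrap2=153.46_deg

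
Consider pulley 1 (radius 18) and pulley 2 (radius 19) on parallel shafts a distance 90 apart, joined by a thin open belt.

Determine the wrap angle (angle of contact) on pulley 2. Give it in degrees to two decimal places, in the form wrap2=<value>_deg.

open belt: β = asin((r2−r1)/C) = asin(1/90) = 0.6366°
wrap1 = π − 2β = 178.7267°
wrap2 = π + 2β = 181.2733°

wrap2=181.27_deg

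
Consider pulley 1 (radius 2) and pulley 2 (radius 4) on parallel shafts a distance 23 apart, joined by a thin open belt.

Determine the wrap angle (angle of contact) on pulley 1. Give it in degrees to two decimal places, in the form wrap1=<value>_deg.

wrap1=170.02_deg

open belt: β = asin((r2−r1)/C) = asin(2/23) = 4.9885°
wrap1 = π − 2β = 170.0229°
wrap2 = π + 2β = 189.9771°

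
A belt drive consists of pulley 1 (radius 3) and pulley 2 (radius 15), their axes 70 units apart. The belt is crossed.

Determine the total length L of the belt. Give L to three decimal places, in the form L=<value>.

crossed belt: β = asin((r1+r2)/C) = asin(18/70) = 14.9006°
wrap1 = wrap2 = π + 2β = 209.8012°
tangent length = C·cosβ = 67.6461
L = (r1+r2)·wrap + 2·C·cosβ = 18·3.6617 + 2·67.6461 = 201.2033

L=201.203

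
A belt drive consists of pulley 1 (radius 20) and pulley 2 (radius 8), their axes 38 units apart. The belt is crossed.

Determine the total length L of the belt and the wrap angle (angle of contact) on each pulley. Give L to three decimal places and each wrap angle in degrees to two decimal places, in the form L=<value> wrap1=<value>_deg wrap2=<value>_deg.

L=185.735 wrap1=274.93_deg wrap2=274.93_deg

crossed belt: β = asin((r1+r2)/C) = asin(28/38) = 47.4631°
wrap1 = wrap2 = π + 2β = 274.9262°
tangent length = C·cosβ = 25.6905
L = (r1+r2)·wrap + 2·C·cosβ = 28·4.7984 + 2·25.6905 = 185.7352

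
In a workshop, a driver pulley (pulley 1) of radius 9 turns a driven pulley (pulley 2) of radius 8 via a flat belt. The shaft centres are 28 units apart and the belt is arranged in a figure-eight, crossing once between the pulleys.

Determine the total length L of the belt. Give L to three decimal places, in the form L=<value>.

L=120.088

crossed belt: β = asin((r1+r2)/C) = asin(17/28) = 37.3832°
wrap1 = wrap2 = π + 2β = 254.7664°
tangent length = C·cosβ = 22.2486
L = (r1+r2)·wrap + 2·C·cosβ = 17·4.4465 + 2·22.2486 = 120.0879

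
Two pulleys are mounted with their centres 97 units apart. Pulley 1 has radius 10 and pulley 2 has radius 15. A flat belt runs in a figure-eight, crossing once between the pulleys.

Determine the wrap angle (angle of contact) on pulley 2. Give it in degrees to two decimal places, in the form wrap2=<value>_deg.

wrap2=209.87_deg

crossed belt: β = asin((r1+r2)/C) = asin(25/97) = 14.9355°
wrap1 = wrap2 = π + 2β = 209.8711°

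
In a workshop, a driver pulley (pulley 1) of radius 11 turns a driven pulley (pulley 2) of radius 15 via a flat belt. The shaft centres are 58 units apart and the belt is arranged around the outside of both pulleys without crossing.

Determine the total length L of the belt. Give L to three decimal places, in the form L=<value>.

L=197.957

open belt: β = asin((r2−r1)/C) = asin(4/58) = 3.9546°
wrap1 = π − 2β = 172.0909°
wrap2 = π + 2β = 187.9091°
tangent length = C·cosβ = 57.8619
L = r1·wrap1 + r2·wrap2 + 2·C·cosβ = 11·3.0036 + 15·3.2796 + 2·57.8619 = 197.9574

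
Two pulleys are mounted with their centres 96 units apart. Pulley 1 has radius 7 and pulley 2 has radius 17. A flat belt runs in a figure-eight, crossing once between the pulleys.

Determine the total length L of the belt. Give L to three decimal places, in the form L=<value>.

L=273.430

crossed belt: β = asin((r1+r2)/C) = asin(24/96) = 14.4775°
wrap1 = wrap2 = π + 2β = 208.9550°
tangent length = C·cosβ = 92.9516
L = (r1+r2)·wrap + 2·C·cosβ = 24·3.6470 + 2·92.9516 = 273.4301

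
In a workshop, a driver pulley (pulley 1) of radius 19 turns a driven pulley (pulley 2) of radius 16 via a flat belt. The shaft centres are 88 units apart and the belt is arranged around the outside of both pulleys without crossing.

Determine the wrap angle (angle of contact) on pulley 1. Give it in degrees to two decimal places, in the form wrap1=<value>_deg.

wrap1=183.91_deg

open belt: β = asin((r2−r1)/C) = asin(-3/88) = -1.9536°
wrap1 = π − 2β = 183.9073°
wrap2 = π + 2β = 176.0927°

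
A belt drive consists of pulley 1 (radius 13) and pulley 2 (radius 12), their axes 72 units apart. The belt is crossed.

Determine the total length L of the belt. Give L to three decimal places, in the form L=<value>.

crossed belt: β = asin((r1+r2)/C) = asin(25/72) = 20.3175°
wrap1 = wrap2 = π + 2β = 220.6350°
tangent length = C·cosβ = 67.5204
L = (r1+r2)·wrap + 2·C·cosβ = 25·3.8508 + 2·67.5204 = 231.3109

L=231.311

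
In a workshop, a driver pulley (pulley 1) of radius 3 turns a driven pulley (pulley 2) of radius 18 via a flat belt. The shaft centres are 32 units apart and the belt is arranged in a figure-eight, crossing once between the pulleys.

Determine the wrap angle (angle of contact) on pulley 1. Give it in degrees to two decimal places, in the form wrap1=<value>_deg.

crossed belt: β = asin((r1+r2)/C) = asin(21/32) = 41.0145°
wrap1 = wrap2 = π + 2β = 262.0290°

wrap1=262.03_deg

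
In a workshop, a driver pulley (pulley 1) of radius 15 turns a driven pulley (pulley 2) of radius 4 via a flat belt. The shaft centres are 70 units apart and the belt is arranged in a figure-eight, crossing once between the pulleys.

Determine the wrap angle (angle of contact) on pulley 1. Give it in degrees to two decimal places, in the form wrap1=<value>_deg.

crossed belt: β = asin((r1+r2)/C) = asin(19/70) = 15.7493°
wrap1 = wrap2 = π + 2β = 211.4986°

wrap1=211.50_deg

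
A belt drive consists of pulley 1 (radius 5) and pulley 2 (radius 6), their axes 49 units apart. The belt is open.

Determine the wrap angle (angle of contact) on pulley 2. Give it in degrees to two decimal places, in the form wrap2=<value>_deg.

wrap2=182.34_deg

open belt: β = asin((r2−r1)/C) = asin(1/49) = 1.1694°
wrap1 = π − 2β = 177.6612°
wrap2 = π + 2β = 182.3388°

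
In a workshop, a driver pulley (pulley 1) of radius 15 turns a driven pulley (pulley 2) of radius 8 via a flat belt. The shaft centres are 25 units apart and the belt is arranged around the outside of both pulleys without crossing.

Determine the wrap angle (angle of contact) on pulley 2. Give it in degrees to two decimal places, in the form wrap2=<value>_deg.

wrap2=147.48_deg

open belt: β = asin((r2−r1)/C) = asin(-7/25) = -16.2602°
wrap1 = π − 2β = 212.5204°
wrap2 = π + 2β = 147.4796°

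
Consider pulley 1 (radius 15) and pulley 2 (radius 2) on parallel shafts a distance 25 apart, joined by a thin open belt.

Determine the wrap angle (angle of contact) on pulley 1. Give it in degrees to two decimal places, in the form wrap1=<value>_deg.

wrap1=242.66_deg

open belt: β = asin((r2−r1)/C) = asin(-13/25) = -31.3323°
wrap1 = π − 2β = 242.6645°
wrap2 = π + 2β = 117.3355°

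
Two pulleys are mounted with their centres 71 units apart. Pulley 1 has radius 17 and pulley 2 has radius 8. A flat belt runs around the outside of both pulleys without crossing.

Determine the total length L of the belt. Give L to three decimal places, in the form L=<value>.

open belt: β = asin((r2−r1)/C) = asin(-9/71) = -7.2824°
wrap1 = π − 2β = 194.5649°
wrap2 = π + 2β = 165.4351°
tangent length = C·cosβ = 70.4273
L = r1·wrap1 + r2·wrap2 + 2·C·cosβ = 17·3.3958 + 8·2.8874 + 2·70.4273 = 221.6822

L=221.682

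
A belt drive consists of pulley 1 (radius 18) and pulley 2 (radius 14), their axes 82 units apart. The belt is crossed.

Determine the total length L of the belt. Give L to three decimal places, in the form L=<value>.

crossed belt: β = asin((r1+r2)/C) = asin(32/82) = 22.9697°
wrap1 = wrap2 = π + 2β = 225.9394°
tangent length = C·cosβ = 75.4983
L = (r1+r2)·wrap + 2·C·cosβ = 32·3.9434 + 2·75.4983 = 277.1850

L=277.185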